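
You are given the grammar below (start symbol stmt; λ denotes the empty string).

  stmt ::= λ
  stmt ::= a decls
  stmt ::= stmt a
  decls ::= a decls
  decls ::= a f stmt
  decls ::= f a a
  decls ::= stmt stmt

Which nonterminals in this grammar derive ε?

{ decls, stmt }

Directly nullable (have an λ-production): stmt.
decls ::= stmt stmt with every symbol nullable, so decls is nullable.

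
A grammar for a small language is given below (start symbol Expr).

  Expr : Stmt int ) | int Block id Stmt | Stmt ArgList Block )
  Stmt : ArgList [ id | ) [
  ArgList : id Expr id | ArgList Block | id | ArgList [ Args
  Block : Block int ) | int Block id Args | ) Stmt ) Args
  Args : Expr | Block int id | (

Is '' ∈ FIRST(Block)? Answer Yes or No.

No nonterminal in this grammar is nullable.
No production of Block has an RHS whose symbols are all nullable, so Block is not nullable.

No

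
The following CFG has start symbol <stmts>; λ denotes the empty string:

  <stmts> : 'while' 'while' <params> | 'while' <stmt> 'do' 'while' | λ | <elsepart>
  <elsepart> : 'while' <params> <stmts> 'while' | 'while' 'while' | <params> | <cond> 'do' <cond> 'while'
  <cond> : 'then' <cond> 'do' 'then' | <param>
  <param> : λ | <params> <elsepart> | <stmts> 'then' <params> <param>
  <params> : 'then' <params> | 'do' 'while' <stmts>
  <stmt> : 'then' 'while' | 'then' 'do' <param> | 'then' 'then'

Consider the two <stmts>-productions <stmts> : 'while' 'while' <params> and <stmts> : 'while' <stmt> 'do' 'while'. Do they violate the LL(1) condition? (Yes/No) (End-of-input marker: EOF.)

Yes

FIRST('while' 'while' <params>) = { 'while' } and FIRST('while' <stmt> 'do' 'while') = { 'while' }.
Both contain 'while', so the two alternatives are not disjoint — LL(1) conflict.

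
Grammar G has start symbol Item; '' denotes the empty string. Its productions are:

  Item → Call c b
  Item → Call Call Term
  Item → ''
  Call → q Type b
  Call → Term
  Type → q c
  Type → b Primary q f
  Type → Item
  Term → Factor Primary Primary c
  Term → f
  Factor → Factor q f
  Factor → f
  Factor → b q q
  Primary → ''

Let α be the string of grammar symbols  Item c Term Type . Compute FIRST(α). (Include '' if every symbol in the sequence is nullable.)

Add FIRST(Item)\{''} = { b, f, q }; Item is nullable, continue.
c is a terminal; add {c} and stop.

{ b, c, f, q }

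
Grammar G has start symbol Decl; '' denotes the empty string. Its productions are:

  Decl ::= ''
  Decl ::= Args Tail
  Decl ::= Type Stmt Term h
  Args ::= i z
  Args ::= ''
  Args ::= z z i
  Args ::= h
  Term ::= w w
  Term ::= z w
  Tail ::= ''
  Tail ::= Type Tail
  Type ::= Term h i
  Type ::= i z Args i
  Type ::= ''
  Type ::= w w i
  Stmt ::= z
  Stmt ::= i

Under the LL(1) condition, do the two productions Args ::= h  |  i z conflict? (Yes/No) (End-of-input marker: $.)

FIRST(h) = { h } and FIRST(i z) = { i }.
The FIRST sets are disjoint and neither alternative is nullable — no conflict.

No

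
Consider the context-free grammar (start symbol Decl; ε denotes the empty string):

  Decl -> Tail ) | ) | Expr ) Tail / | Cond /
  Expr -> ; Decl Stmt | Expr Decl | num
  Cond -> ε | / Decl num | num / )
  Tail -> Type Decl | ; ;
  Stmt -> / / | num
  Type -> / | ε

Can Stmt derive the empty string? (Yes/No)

Nullable nonterminals: Cond, Type.
No production of Stmt has an RHS whose symbols are all nullable, so Stmt is not nullable.

No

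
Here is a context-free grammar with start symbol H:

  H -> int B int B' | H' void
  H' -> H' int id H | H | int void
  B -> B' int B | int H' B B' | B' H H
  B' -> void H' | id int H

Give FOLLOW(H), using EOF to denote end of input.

{ EOF, id, int, void }

H is the start symbol, so EOF ∈ FOLLOW(H).
In H' -> H' int id H: H is at the end, add FOLLOW(H') = { EOF, id, int, void }.
In H' -> H: H is at the end, add FOLLOW(H') = { EOF, id, int, void }.
In B -> B' H H: add FIRST(H) = { int }.
In B -> B' H H: H is at the end, add FOLLOW(B) = { id, int, void }.
In B' -> id int H: H is at the end, add FOLLOW(B') = { EOF, id, int, void }.
Union: FOLLOW(H) = { EOF, id, int, void }.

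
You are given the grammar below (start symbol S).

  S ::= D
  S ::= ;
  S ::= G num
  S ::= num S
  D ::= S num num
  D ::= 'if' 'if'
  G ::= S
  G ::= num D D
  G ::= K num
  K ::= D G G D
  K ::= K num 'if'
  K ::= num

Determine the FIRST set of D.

From D ::= S num num: add FIRST(S) = { 'if', ;, num }.
D ::= 'if' 'if' contributes {'if'}.
Union: FIRST(D) = { 'if', ;, num }.

{ 'if', ;, num }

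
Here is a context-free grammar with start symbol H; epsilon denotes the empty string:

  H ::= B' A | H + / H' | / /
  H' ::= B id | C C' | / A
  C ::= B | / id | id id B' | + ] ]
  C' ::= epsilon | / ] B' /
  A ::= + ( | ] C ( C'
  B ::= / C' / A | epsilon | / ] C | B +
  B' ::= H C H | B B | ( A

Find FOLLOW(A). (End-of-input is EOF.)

{ EOF, (, +, /, ], id }

In H ::= B' A: A is at the end, add FOLLOW(H) = { EOF, (, +, /, ], id }.
In H' ::= / A: A is at the end, add FOLLOW(H') = { EOF, (, +, /, ], id }.
In B ::= / C' / A: A is at the end, add FOLLOW(B) = { EOF, (, +, /, ], id }.
In B' ::= ( A: A is at the end, add FOLLOW(B') = { EOF, (, +, /, ], id }.
Union: FOLLOW(A) = { EOF, (, +, /, ], id }.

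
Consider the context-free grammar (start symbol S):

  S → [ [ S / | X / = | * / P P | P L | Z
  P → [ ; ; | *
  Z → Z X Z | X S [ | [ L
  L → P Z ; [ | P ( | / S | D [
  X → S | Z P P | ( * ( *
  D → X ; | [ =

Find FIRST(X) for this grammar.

From X → S: add FIRST(S) = { (, *, [ }.
From X → Z P P: add FIRST(Z) = { (, *, [ }.
X → ( * ( * contributes {(}.
Union: FIRST(X) = { (, *, [ }.

{ (, *, [ }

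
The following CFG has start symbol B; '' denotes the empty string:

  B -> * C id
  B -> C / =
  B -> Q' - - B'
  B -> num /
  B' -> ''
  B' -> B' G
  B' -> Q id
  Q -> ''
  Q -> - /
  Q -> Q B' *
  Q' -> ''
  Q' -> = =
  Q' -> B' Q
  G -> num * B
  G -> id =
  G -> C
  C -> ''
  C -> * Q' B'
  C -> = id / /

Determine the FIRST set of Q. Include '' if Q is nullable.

Q -> '' contributes ''.
Q -> - / contributes {-}.
From Q -> Q B' *: Q, B' nullable, take FIRST(Q) ∪ FIRST(B') ∪ {*} = { *, -, =, id, num }.
Union: FIRST(Q) = { *, -, =, id, num, '' }.

{ *, -, =, id, num, '' }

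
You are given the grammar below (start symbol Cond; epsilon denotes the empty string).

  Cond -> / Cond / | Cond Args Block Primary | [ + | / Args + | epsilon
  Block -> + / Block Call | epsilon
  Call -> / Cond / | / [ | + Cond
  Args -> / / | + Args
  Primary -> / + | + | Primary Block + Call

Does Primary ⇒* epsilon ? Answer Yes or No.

No

Nullable nonterminals: Block, Cond.
No production of Primary has an RHS whose symbols are all nullable, so Primary is not nullable.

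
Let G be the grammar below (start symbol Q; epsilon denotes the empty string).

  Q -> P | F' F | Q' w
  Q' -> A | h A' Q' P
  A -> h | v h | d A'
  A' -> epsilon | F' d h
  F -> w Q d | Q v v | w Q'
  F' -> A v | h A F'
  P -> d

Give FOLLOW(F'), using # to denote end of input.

{ d, h, v, w }

In Q -> F' F: add FIRST(F) = { d, h, v, w }.
In A' -> F' d h: add FIRST(d h) = { d }.
In F' -> h A F': F' is at the end, add FOLLOW(F') = { d, h, v, w }.
Union: FOLLOW(F') = { d, h, v, w }.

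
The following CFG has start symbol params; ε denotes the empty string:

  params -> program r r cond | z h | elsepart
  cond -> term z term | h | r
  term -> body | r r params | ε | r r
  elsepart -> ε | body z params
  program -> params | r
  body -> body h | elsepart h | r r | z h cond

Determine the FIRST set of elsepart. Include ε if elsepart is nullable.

elsepart -> ε contributes ε.
From elsepart -> body z params: add FIRST(body) = { h, r, z }.
Union: FIRST(elsepart) = { h, r, z, ε }.

{ h, r, z, ε }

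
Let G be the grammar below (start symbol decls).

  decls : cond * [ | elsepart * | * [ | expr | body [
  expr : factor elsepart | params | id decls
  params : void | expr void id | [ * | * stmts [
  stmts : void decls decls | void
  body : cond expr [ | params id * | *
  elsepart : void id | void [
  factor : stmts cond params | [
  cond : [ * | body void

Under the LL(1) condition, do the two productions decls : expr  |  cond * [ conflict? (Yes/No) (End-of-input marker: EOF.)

Yes

FIRST(expr) = { *, [, id, void } and FIRST(cond * [) = { *, [, id, void }.
Both contain *, so the two alternatives are not disjoint — LL(1) conflict.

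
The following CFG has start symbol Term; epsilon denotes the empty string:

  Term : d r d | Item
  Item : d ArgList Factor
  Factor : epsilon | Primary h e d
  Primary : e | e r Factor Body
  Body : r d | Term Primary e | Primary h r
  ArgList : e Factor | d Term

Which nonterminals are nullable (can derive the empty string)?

{ Factor }

Directly nullable (have an epsilon-production): Factor.
No other nonterminal has a production whose RHS symbols are all nullable.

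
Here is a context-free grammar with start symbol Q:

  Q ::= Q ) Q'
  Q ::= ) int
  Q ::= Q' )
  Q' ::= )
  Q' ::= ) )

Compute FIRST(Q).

{ ) }

From Q ::= Q ) Q': add FIRST(Q) = { ) }.
Q ::= ) int contributes {)}.
From Q ::= Q' ): add FIRST(Q') = { ) }.
Union: FIRST(Q) = { ) }.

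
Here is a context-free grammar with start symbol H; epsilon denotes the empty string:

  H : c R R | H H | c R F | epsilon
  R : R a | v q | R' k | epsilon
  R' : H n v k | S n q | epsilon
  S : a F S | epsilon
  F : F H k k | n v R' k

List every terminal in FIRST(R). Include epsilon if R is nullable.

From R : R a: R nullable, take FIRST(R) ∪ {a} = { a, c, k, n, v }.
R : v q contributes {v}.
From R : R' k: R' nullable, take FIRST(R') ∪ {k} = { a, c, k, n }.
R : epsilon contributes epsilon.
Union: FIRST(R) = { a, c, k, n, v, epsilon }.

{ a, c, k, n, v, epsilon }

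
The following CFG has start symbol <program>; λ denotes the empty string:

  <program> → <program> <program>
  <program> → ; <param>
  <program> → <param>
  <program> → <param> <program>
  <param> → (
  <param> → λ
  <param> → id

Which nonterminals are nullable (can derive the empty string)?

Directly nullable (have an λ-production): <param>.
<program> → <program> <program> with every symbol nullable, so <program> is nullable.

{ <param>, <program> }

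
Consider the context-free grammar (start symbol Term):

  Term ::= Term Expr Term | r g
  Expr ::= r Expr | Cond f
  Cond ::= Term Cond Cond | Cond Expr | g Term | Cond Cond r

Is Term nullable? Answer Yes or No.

No

No nonterminal in this grammar is nullable.
No production of Term has an RHS whose symbols are all nullable, so Term is not nullable.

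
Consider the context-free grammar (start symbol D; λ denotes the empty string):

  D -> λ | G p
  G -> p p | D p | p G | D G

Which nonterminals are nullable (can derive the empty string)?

Directly nullable (have an λ-production): D.
No other nonterminal has a production whose RHS symbols are all nullable.

{ D }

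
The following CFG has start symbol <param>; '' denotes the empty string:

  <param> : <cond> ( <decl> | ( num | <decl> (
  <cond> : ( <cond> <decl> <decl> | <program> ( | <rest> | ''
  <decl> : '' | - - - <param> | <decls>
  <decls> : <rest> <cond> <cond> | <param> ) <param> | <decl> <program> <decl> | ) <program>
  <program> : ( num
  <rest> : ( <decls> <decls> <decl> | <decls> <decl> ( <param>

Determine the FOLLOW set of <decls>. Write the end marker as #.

In <decl> : <decls>: <decls> is at the end, add FOLLOW(<decl>) = { #, (, ), - }.
In <rest> : ( <decls> <decls> <decl>: add FIRST(<decls> <decl>) = { (, ), - }.
In <rest> : ( <decls> <decls> <decl>: add FIRST(<decl>)\{''} = { (, ), - }.
  Since <decl> is nullable, also add FOLLOW(<rest>) = { #, (, ), - }.
In <rest> : <decls> <decl> ( <param>: add FIRST(<decl> ( <param>) = { (, ), - }.
Union: FOLLOW(<decls>) = { #, (, ), - }.

{ #, (, ), - }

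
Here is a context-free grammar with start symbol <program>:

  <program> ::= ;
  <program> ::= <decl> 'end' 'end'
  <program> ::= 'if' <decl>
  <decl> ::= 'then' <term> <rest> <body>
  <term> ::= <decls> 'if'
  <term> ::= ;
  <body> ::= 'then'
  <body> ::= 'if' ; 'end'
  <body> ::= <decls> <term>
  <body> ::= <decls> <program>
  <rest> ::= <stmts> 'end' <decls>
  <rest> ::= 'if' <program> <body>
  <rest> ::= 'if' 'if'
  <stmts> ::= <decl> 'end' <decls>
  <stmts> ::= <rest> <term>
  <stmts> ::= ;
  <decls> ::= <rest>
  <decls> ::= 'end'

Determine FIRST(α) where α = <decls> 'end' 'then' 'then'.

{ 'end', 'if', 'then', ; }

Add FIRST(<decls>) = { 'end', 'if', 'then', ; }; <decls> is not nullable, stop.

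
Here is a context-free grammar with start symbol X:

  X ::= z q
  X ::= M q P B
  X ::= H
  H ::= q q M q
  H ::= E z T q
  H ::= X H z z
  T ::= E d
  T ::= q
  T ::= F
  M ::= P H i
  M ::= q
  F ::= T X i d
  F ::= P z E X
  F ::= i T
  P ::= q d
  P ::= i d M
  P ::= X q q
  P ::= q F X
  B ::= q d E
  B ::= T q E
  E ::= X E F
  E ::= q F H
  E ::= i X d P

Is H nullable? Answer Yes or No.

No

No nonterminal in this grammar is nullable.
No production of H has an RHS whose symbols are all nullable, so H is not nullable.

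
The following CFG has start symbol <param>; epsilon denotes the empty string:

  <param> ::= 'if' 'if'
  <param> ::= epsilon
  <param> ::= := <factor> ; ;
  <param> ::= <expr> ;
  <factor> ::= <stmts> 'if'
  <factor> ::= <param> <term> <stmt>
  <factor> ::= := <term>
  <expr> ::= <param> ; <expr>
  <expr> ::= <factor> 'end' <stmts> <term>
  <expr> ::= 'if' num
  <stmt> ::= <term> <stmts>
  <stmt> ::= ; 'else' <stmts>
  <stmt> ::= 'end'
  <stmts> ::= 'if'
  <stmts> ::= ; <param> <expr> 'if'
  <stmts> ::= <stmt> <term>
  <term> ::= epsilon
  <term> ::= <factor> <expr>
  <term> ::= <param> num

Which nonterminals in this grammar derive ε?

{ <param>, <term> }

Directly nullable (have an epsilon-production): <param>, <term>.
No other nonterminal has a production whose RHS symbols are all nullable.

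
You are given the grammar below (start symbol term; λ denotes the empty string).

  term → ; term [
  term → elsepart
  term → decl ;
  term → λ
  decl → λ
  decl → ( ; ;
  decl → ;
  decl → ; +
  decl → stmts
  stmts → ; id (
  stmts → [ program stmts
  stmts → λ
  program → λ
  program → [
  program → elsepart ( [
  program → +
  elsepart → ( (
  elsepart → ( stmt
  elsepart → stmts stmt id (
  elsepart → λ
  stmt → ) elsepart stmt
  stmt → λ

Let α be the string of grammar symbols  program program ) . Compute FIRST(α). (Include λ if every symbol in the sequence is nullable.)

{ (, ), +, ;, [, id }

Add FIRST(program)\{λ} = { (, ), +, ;, [, id }; program is nullable, continue.
Add FIRST(program)\{λ} = { (, ), +, ;, [, id }; program is nullable, continue.
) is a terminal; add {)} and stop.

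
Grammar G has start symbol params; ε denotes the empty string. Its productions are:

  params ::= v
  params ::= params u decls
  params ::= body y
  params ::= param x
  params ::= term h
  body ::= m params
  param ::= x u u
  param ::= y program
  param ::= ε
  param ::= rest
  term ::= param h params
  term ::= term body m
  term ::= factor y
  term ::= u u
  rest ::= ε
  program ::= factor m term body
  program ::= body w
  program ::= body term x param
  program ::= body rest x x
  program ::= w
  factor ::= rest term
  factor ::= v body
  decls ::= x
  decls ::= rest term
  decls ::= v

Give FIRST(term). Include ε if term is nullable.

From term ::= param h params: param nullable, take FIRST(param) ∪ {h} = { h, x, y }.
From term ::= term body m: add FIRST(term) = { h, u, v, x, y }.
From term ::= factor y: add FIRST(factor) = { h, u, v, x, y }.
term ::= u u contributes {u}.
Union: FIRST(term) = { h, u, v, x, y }.

{ h, u, v, x, y }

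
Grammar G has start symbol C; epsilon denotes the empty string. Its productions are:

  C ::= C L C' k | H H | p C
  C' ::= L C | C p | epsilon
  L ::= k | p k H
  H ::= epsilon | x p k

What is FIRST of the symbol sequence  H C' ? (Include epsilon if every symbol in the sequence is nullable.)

{ k, p, x, epsilon }

Add FIRST(H)\{epsilon} = { x }; H is nullable, continue.
Add FIRST(C')\{epsilon} = { k, p, x }; C' is nullable, continue.
Every symbol is nullable, so include epsilon.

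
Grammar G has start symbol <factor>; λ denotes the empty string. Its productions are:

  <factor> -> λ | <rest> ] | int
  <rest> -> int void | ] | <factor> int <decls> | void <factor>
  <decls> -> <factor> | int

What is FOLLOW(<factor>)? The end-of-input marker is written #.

<factor> is the start symbol, so # ∈ FOLLOW(<factor>).
In <rest> -> <factor> int <decls>: add FIRST(int <decls>) = { int }.
In <rest> -> void <factor>: <factor> is at the end, add FOLLOW(<rest>) = { ] }.
In <decls> -> <factor>: <factor> is at the end, add FOLLOW(<decls>) = { ] }.
Union: FOLLOW(<factor>) = { #, ], int }.

{ #, ], int }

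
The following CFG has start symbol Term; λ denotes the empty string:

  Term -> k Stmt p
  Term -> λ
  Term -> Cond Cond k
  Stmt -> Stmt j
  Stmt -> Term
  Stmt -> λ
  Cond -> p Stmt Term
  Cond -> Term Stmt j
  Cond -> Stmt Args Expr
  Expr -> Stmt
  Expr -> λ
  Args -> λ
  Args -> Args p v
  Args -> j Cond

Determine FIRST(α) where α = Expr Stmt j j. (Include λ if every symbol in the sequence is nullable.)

Add FIRST(Expr)\{λ} = { j, k, p }; Expr is nullable, continue.
Add FIRST(Stmt)\{λ} = { j, k, p }; Stmt is nullable, continue.
j is a terminal; add {j} and stop.

{ j, k, p }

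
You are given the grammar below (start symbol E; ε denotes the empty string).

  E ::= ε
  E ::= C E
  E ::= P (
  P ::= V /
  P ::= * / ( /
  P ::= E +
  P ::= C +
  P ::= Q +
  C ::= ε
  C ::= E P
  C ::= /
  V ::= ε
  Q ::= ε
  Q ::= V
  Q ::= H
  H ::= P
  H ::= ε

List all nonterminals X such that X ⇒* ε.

{ C, E, H, Q, V }

Directly nullable (have an ε-production): E, C, V, Q, H.
No other nonterminal has a production whose RHS symbols are all nullable.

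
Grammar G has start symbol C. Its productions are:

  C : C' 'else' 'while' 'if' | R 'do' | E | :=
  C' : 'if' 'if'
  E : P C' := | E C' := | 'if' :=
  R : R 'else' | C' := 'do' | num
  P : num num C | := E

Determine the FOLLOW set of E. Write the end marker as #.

{ #, 'if' }

In C : E: E is at the end, add FOLLOW(C) = { #, 'if' }.
In E : E C' :=: add FIRST(C' :=) = { 'if' }.
In P : := E: E is at the end, add FOLLOW(P) = { 'if' }.
Union: FOLLOW(E) = { #, 'if' }.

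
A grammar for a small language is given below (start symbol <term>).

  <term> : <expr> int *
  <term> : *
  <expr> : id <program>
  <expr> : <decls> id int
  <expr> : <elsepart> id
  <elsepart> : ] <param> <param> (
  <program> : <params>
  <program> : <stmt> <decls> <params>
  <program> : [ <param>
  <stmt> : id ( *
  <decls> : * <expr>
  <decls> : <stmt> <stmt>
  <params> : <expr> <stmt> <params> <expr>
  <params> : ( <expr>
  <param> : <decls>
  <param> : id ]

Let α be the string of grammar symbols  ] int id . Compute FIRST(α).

{ ] }

] is a terminal; add {]} and stop.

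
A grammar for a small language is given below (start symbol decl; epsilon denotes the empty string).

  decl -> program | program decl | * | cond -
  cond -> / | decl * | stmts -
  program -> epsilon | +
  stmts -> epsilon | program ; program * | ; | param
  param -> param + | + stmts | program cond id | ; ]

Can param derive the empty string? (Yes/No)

Nullable nonterminals: decl, program, stmts.
No production of param has an RHS whose symbols are all nullable, so param is not nullable.

No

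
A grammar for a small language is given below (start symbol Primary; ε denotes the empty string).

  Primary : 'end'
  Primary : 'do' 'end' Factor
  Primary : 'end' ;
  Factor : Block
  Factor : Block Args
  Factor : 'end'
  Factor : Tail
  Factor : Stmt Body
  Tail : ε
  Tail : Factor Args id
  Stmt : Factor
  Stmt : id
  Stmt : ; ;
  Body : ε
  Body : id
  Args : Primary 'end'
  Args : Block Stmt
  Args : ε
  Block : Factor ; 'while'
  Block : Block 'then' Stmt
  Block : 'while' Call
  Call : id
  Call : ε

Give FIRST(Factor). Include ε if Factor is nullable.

{ 'do', 'end', 'while', ;, id, ε }

From Factor : Block: add FIRST(Block) = { 'do', 'end', 'while', ;, id }.
From Factor : Block Args: add FIRST(Block) = { 'do', 'end', 'while', ;, id }.
Factor : 'end' contributes {'end'}.
From Factor : Tail: add FIRST(Tail) = { 'do', 'end', 'while', ;, id, ε } (including ε since Tail is nullable).
From Factor : Stmt Body: Stmt, Body nullable, take FIRST(Stmt) ∪ FIRST(Body) = { 'do', 'end', 'while', ;, id }; also ε since the whole RHS is nullable.
Union: FIRST(Factor) = { 'do', 'end', 'while', ;, id, ε }.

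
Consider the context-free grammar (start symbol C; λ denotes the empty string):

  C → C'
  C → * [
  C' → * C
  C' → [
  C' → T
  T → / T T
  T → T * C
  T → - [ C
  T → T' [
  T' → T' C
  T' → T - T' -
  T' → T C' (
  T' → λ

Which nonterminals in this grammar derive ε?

Directly nullable (have an λ-production): T'.
No other nonterminal has a production whose RHS symbols are all nullable.

{ T' }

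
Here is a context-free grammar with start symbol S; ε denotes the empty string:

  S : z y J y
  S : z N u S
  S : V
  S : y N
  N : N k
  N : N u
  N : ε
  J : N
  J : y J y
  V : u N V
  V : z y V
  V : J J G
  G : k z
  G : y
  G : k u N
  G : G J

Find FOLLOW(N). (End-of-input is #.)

In S : z N u S: add FIRST(u S) = { u }.
In S : y N: N is at the end, add FOLLOW(S) = { # }.
In N : N k: add FIRST(k) = { k }.
In N : N u: add FIRST(u) = { u }.
In J : N: N is at the end, add FOLLOW(J) = { #, k, u, y }.
In V : u N V: add FIRST(V) = { k, u, y, z }.
In G : k u N: N is at the end, add FOLLOW(G) = { #, k, u, y }.
Union: FOLLOW(N) = { #, k, u, y, z }.

{ #, k, u, y, z }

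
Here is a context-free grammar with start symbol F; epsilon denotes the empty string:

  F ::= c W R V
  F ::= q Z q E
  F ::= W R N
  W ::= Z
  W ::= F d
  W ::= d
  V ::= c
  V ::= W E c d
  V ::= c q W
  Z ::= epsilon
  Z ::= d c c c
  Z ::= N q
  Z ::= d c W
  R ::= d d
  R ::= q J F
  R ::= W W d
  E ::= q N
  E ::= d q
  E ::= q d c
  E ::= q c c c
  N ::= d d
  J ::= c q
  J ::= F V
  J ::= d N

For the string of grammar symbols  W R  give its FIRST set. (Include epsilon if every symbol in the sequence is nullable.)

Add FIRST(W)\{epsilon} = { c, d, q }; W is nullable, continue.
Add FIRST(R) = { c, d, q }; R is not nullable, stop.

{ c, d, q }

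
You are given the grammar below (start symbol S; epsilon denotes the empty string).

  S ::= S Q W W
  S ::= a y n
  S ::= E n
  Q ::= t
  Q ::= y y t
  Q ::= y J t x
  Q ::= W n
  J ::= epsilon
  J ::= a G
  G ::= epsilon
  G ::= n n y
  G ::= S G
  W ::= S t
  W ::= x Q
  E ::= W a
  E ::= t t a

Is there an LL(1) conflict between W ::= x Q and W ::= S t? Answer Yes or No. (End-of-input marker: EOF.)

FIRST(x Q) = { x } and FIRST(S t) = { a, t, x }.
Both contain x, so the two alternatives are not disjoint — LL(1) conflict.

Yes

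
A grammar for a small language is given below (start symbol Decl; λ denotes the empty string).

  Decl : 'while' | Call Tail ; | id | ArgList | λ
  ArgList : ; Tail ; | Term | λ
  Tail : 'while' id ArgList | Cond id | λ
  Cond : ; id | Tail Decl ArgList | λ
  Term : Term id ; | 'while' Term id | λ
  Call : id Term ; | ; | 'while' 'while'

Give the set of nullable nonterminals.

{ ArgList, Cond, Decl, Tail, Term }

Directly nullable (have an λ-production): Decl, ArgList, Tail, Cond, Term.
No other nonterminal has a production whose RHS symbols are all nullable.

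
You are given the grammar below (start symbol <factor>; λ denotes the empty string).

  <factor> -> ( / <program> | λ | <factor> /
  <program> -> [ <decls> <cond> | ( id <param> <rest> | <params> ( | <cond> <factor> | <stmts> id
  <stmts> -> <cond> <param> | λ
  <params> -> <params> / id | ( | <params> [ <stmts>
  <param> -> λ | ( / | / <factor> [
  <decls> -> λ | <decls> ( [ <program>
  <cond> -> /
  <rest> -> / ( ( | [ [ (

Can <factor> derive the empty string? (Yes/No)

Yes

<factor> has an λ-production, so <factor> ⇒ λ.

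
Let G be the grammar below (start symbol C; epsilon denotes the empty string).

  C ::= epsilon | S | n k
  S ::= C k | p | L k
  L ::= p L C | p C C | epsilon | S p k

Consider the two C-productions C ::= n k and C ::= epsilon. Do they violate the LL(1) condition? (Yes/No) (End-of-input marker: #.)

FIRST(n k) = { n } and FIRST(epsilon) = { epsilon }.
The second alternative is nullable and FOLLOW(C) = { #, k, n, p } shares n with FIRST of the first — conflict.

Yes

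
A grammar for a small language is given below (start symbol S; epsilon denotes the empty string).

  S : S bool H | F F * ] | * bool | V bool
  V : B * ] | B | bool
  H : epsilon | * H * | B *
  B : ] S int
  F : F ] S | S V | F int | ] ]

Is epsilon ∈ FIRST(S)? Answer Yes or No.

No

Nullable nonterminals: H.
No production of S has an RHS whose symbols are all nullable, so S is not nullable.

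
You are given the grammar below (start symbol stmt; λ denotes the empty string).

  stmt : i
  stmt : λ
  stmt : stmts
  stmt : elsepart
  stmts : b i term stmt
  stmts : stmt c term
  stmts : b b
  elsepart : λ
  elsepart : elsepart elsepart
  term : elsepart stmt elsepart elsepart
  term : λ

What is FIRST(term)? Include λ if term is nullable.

{ b, c, i, λ }

From term : elsepart stmt elsepart elsepart: elsepart, stmt, elsepart, elsepart nullable, take FIRST(elsepart) ∪ FIRST(stmt) ∪ FIRST(elsepart) ∪ FIRST(elsepart) = { b, c, i }; also λ since the whole RHS is nullable.
term : λ contributes λ.
Union: FIRST(term) = { b, c, i, λ }.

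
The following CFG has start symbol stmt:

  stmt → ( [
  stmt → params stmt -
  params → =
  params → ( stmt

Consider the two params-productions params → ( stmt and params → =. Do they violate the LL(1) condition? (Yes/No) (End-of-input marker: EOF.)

No

FIRST(( stmt) = { ( } and FIRST(=) = { = }.
The FIRST sets are disjoint and neither alternative is nullable — no conflict.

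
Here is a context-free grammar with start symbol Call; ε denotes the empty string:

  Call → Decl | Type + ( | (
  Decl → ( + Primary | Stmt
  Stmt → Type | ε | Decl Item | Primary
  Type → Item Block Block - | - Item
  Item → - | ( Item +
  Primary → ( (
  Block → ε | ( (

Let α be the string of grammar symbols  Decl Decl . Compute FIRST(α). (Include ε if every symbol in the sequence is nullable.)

Add FIRST(Decl)\{ε} = { (, - }; Decl is nullable, continue.
Add FIRST(Decl)\{ε} = { (, - }; Decl is nullable, continue.
Every symbol is nullable, so include ε.

{ (, -, ε }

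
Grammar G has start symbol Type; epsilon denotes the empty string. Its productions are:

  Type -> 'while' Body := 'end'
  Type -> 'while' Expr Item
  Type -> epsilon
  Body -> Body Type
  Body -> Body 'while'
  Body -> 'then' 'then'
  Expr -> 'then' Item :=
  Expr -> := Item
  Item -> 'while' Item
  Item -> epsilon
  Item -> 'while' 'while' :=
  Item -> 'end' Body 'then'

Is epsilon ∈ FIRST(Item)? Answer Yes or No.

Yes

Item has an epsilon-production, so Item ⇒ epsilon.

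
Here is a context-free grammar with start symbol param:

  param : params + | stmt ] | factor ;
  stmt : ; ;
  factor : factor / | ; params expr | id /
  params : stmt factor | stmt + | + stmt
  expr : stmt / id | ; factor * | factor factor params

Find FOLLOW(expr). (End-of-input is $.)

{ *, +, /, ;, id }

In factor : ; params expr: expr is at the end, add FOLLOW(factor) = { *, +, /, ;, id }.
Union: FOLLOW(expr) = { *, +, /, ;, id }.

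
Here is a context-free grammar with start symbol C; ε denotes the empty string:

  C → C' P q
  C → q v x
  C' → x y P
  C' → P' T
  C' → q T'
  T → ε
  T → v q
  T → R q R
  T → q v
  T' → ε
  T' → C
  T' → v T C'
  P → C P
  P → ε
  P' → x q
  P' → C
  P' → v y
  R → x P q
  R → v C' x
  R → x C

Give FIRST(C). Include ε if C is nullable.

From C → C' P q: add FIRST(C') = { q, v, x }.
C → q v x contributes {q}.
Union: FIRST(C) = { q, v, x }.

{ q, v, x }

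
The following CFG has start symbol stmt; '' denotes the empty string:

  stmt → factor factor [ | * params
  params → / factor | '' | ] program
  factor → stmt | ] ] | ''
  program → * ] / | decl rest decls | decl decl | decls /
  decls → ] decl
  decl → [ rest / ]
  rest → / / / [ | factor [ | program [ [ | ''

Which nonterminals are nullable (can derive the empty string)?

{ factor, params, rest }

Directly nullable (have an ''-production): params, factor, rest.
No other nonterminal has a production whose RHS symbols are all nullable.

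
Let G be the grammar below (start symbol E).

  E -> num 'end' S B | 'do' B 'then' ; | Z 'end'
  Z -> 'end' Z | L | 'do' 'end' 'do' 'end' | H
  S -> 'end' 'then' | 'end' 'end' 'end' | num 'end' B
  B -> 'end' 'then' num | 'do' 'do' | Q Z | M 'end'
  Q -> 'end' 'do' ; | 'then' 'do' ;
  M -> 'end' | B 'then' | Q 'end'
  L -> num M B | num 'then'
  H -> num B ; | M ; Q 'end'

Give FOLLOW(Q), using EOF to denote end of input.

In B -> Q Z: add FIRST(Z) = { 'do', 'end', 'then', num }.
In M -> Q 'end': add FIRST('end') = { 'end' }.
In H -> M ; Q 'end': add FIRST('end') = { 'end' }.
Union: FOLLOW(Q) = { 'do', 'end', 'then', num }.

{ 'do', 'end', 'then', num }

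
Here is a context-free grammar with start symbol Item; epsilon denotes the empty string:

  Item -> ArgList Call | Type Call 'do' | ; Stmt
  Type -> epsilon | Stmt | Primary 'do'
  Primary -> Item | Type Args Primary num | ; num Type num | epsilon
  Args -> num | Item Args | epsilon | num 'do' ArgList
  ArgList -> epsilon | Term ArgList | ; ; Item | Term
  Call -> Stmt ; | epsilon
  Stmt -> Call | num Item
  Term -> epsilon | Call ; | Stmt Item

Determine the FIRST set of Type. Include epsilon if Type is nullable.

Type -> epsilon contributes epsilon.
From Type -> Stmt: add FIRST(Stmt) = { ;, num, epsilon } (including epsilon since Stmt is nullable).
From Type -> Primary 'do': Primary nullable, take FIRST(Primary) ∪ {'do'} = { 'do', ;, num }.
Union: FIRST(Type) = { 'do', ;, num, epsilon }.

{ 'do', ;, num, epsilon }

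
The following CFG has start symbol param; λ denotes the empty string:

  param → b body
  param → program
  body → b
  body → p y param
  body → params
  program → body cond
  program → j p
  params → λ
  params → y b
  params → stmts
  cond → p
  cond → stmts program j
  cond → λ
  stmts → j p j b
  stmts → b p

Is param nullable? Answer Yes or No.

param → program and each of program is nullable, so param ⇒* λ.

Yes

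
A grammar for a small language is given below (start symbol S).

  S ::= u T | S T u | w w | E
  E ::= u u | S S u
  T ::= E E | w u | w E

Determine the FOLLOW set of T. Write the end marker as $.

{ $, u, w }

In S ::= u T: T is at the end, add FOLLOW(S) = { $, u, w }.
In S ::= S T u: add FIRST(u) = { u }.
Union: FOLLOW(T) = { $, u, w }.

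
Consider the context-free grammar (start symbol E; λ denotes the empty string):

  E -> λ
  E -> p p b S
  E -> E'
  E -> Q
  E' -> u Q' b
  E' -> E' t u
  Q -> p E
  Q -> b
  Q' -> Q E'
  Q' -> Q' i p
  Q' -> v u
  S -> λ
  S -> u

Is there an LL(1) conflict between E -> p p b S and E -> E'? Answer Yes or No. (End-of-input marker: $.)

FIRST(p p b S) = { p } and FIRST(E') = { u }.
The FIRST sets are disjoint and neither alternative is nullable — no conflict.

No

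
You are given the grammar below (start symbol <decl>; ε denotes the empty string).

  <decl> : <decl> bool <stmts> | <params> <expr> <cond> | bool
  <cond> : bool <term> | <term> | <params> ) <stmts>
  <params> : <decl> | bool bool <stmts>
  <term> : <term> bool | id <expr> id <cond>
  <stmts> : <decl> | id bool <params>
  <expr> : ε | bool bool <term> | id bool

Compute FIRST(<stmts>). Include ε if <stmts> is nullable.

From <stmts> : <decl>: add FIRST(<decl>) = { bool }.
<stmts> : id bool <params> contributes {id}.
Union: FIRST(<stmts>) = { bool, id }.

{ bool, id }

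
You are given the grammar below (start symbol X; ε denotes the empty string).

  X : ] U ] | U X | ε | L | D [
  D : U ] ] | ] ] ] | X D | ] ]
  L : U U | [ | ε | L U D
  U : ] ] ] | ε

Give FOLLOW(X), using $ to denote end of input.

X is the start symbol, so $ ∈ FOLLOW(X).
In X : U X: X is at the end, add FOLLOW(X) = { $, [, ] }.
In D : X D: add FIRST(D) = { [, ] }.
Union: FOLLOW(X) = { $, [, ] }.

{ $, [, ] }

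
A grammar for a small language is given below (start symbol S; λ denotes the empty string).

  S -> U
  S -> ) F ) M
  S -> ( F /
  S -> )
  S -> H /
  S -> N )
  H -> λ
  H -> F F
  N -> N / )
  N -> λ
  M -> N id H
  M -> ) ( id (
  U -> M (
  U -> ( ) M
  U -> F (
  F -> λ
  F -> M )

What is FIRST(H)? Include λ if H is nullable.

H -> λ contributes λ.
From H -> F F: F, F nullable, take FIRST(F) ∪ FIRST(F) = { ), /, id }; also λ since the whole RHS is nullable.
Union: FIRST(H) = { ), /, id, λ }.

{ ), /, id, λ }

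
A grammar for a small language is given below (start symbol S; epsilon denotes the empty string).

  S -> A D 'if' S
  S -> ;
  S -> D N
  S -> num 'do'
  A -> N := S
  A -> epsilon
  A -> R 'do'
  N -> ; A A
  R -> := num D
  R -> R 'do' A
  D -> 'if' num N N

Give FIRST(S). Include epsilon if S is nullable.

From S -> A D 'if' S: A nullable, take FIRST(A) ∪ FIRST(D) = { 'if', :=, ; }.
S -> ; contributes {;}.
From S -> D N: add FIRST(D) = { 'if' }.
S -> num 'do' contributes {num}.
Union: FIRST(S) = { 'if', :=, ;, num }.

{ 'if', :=, ;, num }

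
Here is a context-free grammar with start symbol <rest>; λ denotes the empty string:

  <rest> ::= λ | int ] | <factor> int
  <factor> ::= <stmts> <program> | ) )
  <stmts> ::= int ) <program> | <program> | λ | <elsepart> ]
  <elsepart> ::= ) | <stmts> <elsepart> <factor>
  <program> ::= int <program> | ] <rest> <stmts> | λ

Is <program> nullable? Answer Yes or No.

Yes

<program> has an λ-production, so <program> ⇒ λ.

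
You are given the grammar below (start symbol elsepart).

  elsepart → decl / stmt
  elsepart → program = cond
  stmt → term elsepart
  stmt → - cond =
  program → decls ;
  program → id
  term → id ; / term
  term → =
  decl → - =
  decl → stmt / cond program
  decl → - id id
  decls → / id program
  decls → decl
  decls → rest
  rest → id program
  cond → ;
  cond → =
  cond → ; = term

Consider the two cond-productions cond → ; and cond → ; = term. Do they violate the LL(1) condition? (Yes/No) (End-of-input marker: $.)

FIRST(;) = { ; } and FIRST(; = term) = { ; }.
Both contain ;, so the two alternatives are not disjoint — LL(1) conflict.

Yes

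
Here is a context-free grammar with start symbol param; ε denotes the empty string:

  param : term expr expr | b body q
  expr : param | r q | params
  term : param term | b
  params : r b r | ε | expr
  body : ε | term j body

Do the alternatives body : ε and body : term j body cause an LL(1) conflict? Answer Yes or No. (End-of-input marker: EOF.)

FIRST(ε) = { ε } and FIRST(term j body) = { b }.
The first is nullable but FOLLOW(body) = { q } is disjoint from FIRST of the second.

No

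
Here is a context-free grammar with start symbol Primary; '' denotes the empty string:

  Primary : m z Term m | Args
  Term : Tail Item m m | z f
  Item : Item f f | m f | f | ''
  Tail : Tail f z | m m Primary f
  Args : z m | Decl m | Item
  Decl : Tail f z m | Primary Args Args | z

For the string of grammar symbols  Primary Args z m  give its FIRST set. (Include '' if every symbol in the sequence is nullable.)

{ f, m, z }

Add FIRST(Primary)\{''} = { f, m, z }; Primary is nullable, continue.
Add FIRST(Args)\{''} = { f, m, z }; Args is nullable, continue.
z is a terminal; add {z} and stop.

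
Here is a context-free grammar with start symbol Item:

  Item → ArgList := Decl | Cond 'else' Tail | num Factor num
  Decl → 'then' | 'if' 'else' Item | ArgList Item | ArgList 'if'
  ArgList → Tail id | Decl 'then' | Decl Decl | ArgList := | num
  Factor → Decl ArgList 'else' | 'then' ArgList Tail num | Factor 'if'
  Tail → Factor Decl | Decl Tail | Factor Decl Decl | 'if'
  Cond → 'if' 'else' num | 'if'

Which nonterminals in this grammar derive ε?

{ } (none)

No nonterminal has an empty production or an RHS whose symbols are all nullable.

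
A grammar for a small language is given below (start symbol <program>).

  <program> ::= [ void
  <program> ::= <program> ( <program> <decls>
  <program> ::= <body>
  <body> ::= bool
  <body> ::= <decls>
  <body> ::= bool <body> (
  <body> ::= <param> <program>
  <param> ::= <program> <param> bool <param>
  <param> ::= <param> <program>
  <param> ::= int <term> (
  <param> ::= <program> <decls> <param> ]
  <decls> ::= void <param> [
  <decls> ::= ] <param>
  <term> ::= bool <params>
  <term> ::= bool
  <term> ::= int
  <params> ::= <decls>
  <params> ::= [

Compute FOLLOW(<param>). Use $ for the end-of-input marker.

{ $, (, [, ], bool, int, void }

In <body> ::= <param> <program>: add FIRST(<program>) = { [, ], bool, int, void }.
In <param> ::= <program> <param> bool <param>: add FIRST(bool <param>) = { bool }.
In <param> ::= <program> <param> bool <param>: <param> is at the end, add FOLLOW(<param>) = { $, (, [, ], bool, int, void }.
In <param> ::= <param> <program>: add FIRST(<program>) = { [, ], bool, int, void }.
In <param> ::= <program> <decls> <param> ]: add FIRST(]) = { ] }.
In <decls> ::= void <param> [: add FIRST([) = { [ }.
In <decls> ::= ] <param>: <param> is at the end, add FOLLOW(<decls>) = { $, (, [, ], bool, int, void }.
Union: FOLLOW(<param>) = { $, (, [, ], bool, int, void }.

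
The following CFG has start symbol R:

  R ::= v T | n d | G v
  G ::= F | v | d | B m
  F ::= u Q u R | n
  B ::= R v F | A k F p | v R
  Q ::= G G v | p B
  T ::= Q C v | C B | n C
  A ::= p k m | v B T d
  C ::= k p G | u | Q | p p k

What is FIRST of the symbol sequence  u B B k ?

u is a terminal; add {u} and stop.

{ u }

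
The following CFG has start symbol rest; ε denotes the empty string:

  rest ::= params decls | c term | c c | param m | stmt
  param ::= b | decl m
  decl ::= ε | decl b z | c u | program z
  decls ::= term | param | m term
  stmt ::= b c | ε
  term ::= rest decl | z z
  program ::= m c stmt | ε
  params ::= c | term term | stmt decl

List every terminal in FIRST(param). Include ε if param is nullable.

{ b, c, m, z }

param ::= b contributes {b}.
From param ::= decl m: decl nullable, take FIRST(decl) ∪ {m} = { b, c, m, z }.
Union: FIRST(param) = { b, c, m, z }.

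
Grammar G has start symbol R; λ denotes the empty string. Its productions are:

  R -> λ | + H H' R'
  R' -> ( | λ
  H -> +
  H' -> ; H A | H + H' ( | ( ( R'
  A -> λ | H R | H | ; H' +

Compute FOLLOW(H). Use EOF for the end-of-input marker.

{ EOF, (, +, ; }

In R -> + H H' R': add FIRST(H' R') = { (, +, ; }.
In H' -> ; H A: add FIRST(A)\{λ} = { +, ; }.
  Since A is nullable, also add FOLLOW(H') = { EOF, (, + }.
In H' -> H + H' (: add FIRST(+ H' () = { + }.
In A -> H R: add FIRST(R)\{λ} = { + }.
  Since R is nullable, also add FOLLOW(A) = { EOF, (, + }.
In A -> H: H is at the end, add FOLLOW(A) = { EOF, (, + }.
Union: FOLLOW(H) = { EOF, (, +, ; }.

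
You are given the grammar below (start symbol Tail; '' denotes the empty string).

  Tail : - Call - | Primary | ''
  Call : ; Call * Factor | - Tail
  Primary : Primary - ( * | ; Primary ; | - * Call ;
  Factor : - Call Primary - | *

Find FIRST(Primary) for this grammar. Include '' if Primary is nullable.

From Primary : Primary - ( *: add FIRST(Primary) = { -, ; }.
Primary : ; Primary ; contributes {;}.
Primary : - * Call ; contributes {-}.
Union: FIRST(Primary) = { -, ; }.

{ -, ; }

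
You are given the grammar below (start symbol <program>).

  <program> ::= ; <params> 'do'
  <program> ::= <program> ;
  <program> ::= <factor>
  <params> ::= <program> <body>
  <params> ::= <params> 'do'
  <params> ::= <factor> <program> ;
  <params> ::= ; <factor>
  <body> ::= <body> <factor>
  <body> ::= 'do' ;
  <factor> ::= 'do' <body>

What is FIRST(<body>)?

{ 'do' }

From <body> ::= <body> <factor>: add FIRST(<body>) = { 'do' }.
<body> ::= 'do' ; contributes {'do'}.
Union: FIRST(<body>) = { 'do' }.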